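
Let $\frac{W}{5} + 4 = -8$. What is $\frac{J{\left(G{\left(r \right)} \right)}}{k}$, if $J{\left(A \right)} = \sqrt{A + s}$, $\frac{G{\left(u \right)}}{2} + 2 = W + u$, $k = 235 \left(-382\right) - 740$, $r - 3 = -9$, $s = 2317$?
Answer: $- \frac{\sqrt{2181}}{90510} \approx -0.00051598$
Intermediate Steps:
$W = -60$ ($W = -20 + 5 \left(-8\right) = -20 - 40 = -60$)
$r = -6$ ($r = 3 - 9 = -6$)
$k = -90510$ ($k = -89770 - 740 = -90510$)
$G{\left(u \right)} = -124 + 2 u$ ($G{\left(u \right)} = -4 + 2 \left(-60 + u\right) = -4 + \left(-120 + 2 u\right) = -124 + 2 u$)
$J{\left(A \right)} = \sqrt{2317 + A}$ ($J{\left(A \right)} = \sqrt{A + 2317} = \sqrt{2317 + A}$)
$\frac{J{\left(G{\left(r \right)} \right)}}{k} = \frac{\sqrt{2317 + \left(-124 + 2 \left(-6\right)\right)}}{-90510} = \sqrt{2317 - 136} \left(- \frac{1}{90510}\right) = \sqrt{2181} \left(- \frac{1}{90510}\right) = - \frac{\sqrt{2181}}{90510}$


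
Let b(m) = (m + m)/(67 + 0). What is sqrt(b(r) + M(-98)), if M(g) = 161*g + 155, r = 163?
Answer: I*sqrt(70109805)/67 ≈ 124.97*I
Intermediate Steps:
b(m) = 2*m/67 (b(m) = (2*m)/67 = (2*m)*(1/67) = 2*m/67)
M(g) = 155 + 161*g
sqrt(b(r) + M(-98)) = sqrt((2/67)*163 + (155 + 161*(-98))) = sqrt(326/67 + (155 - 15778)) = sqrt(326/67 - 15623) = sqrt(-1046415/67) = I*sqrt(70109805)/67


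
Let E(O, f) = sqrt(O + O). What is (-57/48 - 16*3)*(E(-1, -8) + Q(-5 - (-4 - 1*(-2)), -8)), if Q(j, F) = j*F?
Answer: -2361/2 - 787*I*sqrt(2)/16 ≈ -1180.5 - 69.562*I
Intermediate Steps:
E(O, f) = sqrt(2)*sqrt(O) (E(O, f) = sqrt(2*O) = sqrt(2)*sqrt(O))
Q(j, F) = F*j
(-57/48 - 16*3)*(E(-1, -8) + Q(-5 - (-4 - 1*(-2)), -8)) = (-57/48 - 16*3)*(sqrt(2)*sqrt(-1) - 8*(-5 - (-4 - 1*(-2)))) = (-57*1/48 - 48)*(sqrt(2)*I - 8*(-5 - (-4 + 2))) = (-19/16 - 48)*(I*sqrt(2) - 8*(-5 - 1*(-2))) = -787*(I*sqrt(2) - 8*(-5 + 2))/16 = -787*(I*sqrt(2) - 8*(-3))/16 = -787*(I*sqrt(2) + 24)/16 = -787*(24 + I*sqrt(2))/16 = -2361/2 - 787*I*sqrt(2)/16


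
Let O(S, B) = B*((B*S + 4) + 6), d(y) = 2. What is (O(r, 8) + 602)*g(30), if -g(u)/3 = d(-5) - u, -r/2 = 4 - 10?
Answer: 121800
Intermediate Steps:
r = 12 (r = -2*(4 - 10) = -2*(-6) = 12)
O(S, B) = B*(10 + B*S) (O(S, B) = B*((4 + B*S) + 6) = B*(10 + B*S))
g(u) = -6 + 3*u (g(u) = -3*(2 - u) = -6 + 3*u)
(O(r, 8) + 602)*g(30) = (8*(10 + 8*12) + 602)*(-6 + 3*30) = (8*(10 + 96) + 602)*(-6 + 90) = (8*106 + 602)*84 = (848 + 602)*84 = 1450*84 = 121800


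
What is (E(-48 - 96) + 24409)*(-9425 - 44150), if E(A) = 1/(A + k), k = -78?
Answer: -290312049275/222 ≈ -1.3077e+9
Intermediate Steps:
E(A) = 1/(-78 + A) (E(A) = 1/(A - 78) = 1/(-78 + A))
(E(-48 - 96) + 24409)*(-9425 - 44150) = (1/(-78 + (-48 - 96)) + 24409)*(-9425 - 44150) = (1/(-78 - 144) + 24409)*(-53575) = (1/(-222) + 24409)*(-53575) = (-1/222 + 24409)*(-53575) = (5418797/222)*(-53575) = -290312049275/222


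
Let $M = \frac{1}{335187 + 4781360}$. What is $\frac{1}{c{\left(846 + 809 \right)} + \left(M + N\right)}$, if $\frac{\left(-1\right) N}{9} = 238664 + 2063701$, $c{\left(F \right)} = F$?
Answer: $- \frac{5116547}{106012960717609} \approx -4.8263 \cdot 10^{-8}$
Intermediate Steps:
$M = \frac{1}{5116547} \approx 1.9544 \cdot 10^{-7}$
$N = -20721285$ ($N = - 9 \left(238664 + 2063701\right) = \left(-9\right) 2302365 = -20721285$)
$\frac{1}{c{\left(846 + 809 \right)} + \left(M + N\right)} = \frac{1}{\left(846 + 809\right) + \left(\frac{1}{5116547} - 20721285\right)} = \frac{1}{1655 - \frac{106021428602894}{5116547}} = \frac{1}{- \frac{106012960717609}{5116547}} = - \frac{5116547}{106012960717609}$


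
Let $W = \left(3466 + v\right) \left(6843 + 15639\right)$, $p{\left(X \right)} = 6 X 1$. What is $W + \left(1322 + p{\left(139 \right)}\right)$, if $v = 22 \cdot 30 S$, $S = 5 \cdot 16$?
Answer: $1264974368$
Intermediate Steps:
$S = 80$
$v = 52800$ ($v = 22 \cdot 30 \cdot 80 = 660 \cdot 80 = 52800$)
$p{\left(X \right)} = 6 X$
$W = 1264972212$ ($W = \left(3466 + 52800\right) \left(6843 + 15639\right) = 56266 \cdot 22482 = 1264972212$)
$W + \left(1322 + p{\left(139 \right)}\right) = 1264972212 + \left(1322 + 6 \cdot 139\right) = 1264972212 + \left(1322 + 834\right) = 1264972212 + 2156 = 1264974368$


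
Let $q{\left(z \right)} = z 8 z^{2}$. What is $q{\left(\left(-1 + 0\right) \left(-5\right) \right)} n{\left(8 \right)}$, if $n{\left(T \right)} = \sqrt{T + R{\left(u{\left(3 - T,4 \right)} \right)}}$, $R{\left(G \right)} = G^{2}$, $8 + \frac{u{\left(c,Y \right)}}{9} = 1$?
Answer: $1000 \sqrt{3977} \approx 63063.0$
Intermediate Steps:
$u{\left(c,Y \right)} = -63$ ($u{\left(c,Y \right)} = -72 + 9 \cdot 1 = -72 + 9 = -63$)
$q{\left(z \right)} = 8 z^{3}$ ($q{\left(z \right)} = 8 z z^{2} = 8 z^{3}$)
$n{\left(T \right)} = \sqrt{3969 + T}$ ($n{\left(T \right)} = \sqrt{T + \left(-63\right)^{2}} = \sqrt{T + 3969} = \sqrt{3969 + T}$)
$q{\left(\left(-1 + 0\right) \left(-5\right) \right)} n{\left(8 \right)} = 8 \left(\left(-1 + 0\right) \left(-5\right)\right)^{3} \sqrt{3969 + 8} = 8 \left(\left(-1\right) \left(-5\right)\right)^{3} \sqrt{3977} = 8 \cdot 5^{3} \sqrt{3977} = 8 \cdot 125 \sqrt{3977} = 1000 \sqrt{3977}$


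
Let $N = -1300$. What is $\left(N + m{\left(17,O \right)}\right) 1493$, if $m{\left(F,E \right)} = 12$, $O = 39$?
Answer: $-1922984$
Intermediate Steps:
$\left(N + m{\left(17,O \right)}\right) 1493 = \left(-1300 + 12\right) 1493 = \left(-1288\right) 1493 = -1922984$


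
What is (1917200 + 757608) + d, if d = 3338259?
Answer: 6013067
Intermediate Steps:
(1917200 + 757608) + d = (1917200 + 757608) + 3338259 = 2674808 + 3338259 = 6013067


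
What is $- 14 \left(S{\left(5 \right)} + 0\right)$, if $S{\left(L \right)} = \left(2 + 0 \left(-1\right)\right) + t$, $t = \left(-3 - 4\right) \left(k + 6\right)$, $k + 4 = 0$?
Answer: $168$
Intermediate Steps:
$k = -4$ ($k = -4 + 0 = -4$)
$t = -14$ ($t = \left(-3 - 4\right) \left(-4 + 6\right) = \left(-7\right) 2 = -14$)
$S{\left(L \right)} = -12$ ($S{\left(L \right)} = \left(2 + 0 \left(-1\right)\right) - 14 = \left(2 + 0\right) - 14 = 2 - 14 = -12$)
$- 14 \left(S{\left(5 \right)} + 0\right) = - 14 \left(-12 + 0\right) = \left(-14\right) \left(-12\right) = 168$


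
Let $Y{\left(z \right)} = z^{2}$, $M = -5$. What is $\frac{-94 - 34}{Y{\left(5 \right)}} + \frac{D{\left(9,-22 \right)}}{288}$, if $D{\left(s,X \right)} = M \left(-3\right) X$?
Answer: $- \frac{7519}{1200} \approx -6.2658$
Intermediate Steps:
$D{\left(s,X \right)} = 15 X$ ($D{\left(s,X \right)} = \left(-5\right) \left(-3\right) X = 15 X$)
$\frac{-94 - 34}{Y{\left(5 \right)}} + \frac{D{\left(9,-22 \right)}}{288} = \frac{-94 - 34}{5^{2}} + \frac{15 \left(-22\right)}{288} = \frac{-94 - 34}{25} - \frac{55}{48} = \left(-128\right) \frac{1}{25} - \frac{55}{48} = - \frac{128}{25} - \frac{55}{48} = - \frac{7519}{1200}$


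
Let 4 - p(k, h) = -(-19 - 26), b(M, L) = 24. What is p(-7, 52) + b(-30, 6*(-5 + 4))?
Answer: -17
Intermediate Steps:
p(k, h) = -41 (p(k, h) = 4 - (-1)*(-19 - 26) = 4 - (-1)*(-45) = 4 - 1*45 = 4 - 45 = -41)
p(-7, 52) + b(-30, 6*(-5 + 4)) = -41 + 24 = -17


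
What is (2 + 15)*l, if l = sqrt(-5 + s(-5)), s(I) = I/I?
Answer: 34*I ≈ 34.0*I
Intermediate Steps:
s(I) = 1
l = 2*I (l = sqrt(-5 + 1) = sqrt(-4) = 2*I ≈ 2.0*I)
(2 + 15)*l = (2 + 15)*(2*I) = 17*(2*I) = 34*I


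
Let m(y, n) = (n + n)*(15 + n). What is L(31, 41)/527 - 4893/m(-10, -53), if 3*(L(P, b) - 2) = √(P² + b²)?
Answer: -2570555/2122756 + √2642/1581 ≈ -1.1784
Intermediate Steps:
m(y, n) = 2*n*(15 + n) (m(y, n) = (2*n)*(15 + n) = 2*n*(15 + n))
L(P, b) = 2 + √(P² + b²)/3
L(31, 41)/527 - 4893/m(-10, -53) = (2 + √(31² + 41²)/3)/527 - 4893*(-1/(106*(15 - 53))) = (2 + √(961 + 1681)/3)*(1/527) - 4893/(2*(-53)*(-38)) = (2 + √2642/3)*(1/527) - 4893/4028 = (2/527 + √2642/1581) - 4893*1/4028 = (2/527 + √2642/1581) - 4893/4028 = -2570555/2122756 + √2642/1581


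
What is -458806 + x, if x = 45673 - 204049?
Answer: -617182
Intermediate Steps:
x = -158376
-458806 + x = -458806 - 158376 = -617182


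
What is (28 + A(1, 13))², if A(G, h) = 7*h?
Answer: 14161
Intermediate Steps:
(28 + A(1, 13))² = (28 + 7*13)² = (28 + 91)² = 119² = 14161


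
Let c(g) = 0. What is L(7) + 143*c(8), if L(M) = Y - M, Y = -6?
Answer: -13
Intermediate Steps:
L(M) = -6 - M
L(7) + 143*c(8) = (-6 - 1*7) + 143*0 = (-6 - 7) + 0 = -13 + 0 = -13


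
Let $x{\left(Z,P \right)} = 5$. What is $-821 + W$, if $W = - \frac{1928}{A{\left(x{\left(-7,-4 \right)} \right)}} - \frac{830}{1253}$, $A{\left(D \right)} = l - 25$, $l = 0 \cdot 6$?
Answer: $- \frac{23322791}{31325} \approx -744.54$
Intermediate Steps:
$l = 0$
$A{\left(D \right)} = -25$ ($A{\left(D \right)} = 0 - 25 = -25$)
$W = \frac{2395034}{31325}$ ($W = - \frac{1928}{-25} - \frac{830}{1253} = \left(-1928\right) \left(- \frac{1}{25}\right) - \frac{830}{1253} = \frac{1928}{25} - \frac{830}{1253} = \frac{2395034}{31325} \approx 76.458$)
$-821 + W = -821 + \frac{2395034}{31325} = - \frac{23322791}{31325}$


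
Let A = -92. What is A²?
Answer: 8464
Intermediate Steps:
A² = (-92)² = 8464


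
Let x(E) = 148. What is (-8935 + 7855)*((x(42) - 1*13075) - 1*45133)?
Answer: 62704800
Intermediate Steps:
(-8935 + 7855)*((x(42) - 1*13075) - 1*45133) = (-8935 + 7855)*((148 - 1*13075) - 1*45133) = -1080*((148 - 13075) - 45133) = -1080*(-12927 - 45133) = -1080*(-58060) = 62704800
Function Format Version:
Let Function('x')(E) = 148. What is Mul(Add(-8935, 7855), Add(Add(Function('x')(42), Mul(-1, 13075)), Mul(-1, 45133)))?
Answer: 62704800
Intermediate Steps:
Mul(Add(-8935, 7855), Add(Add(Function('x')(42), Mul(-1, 13075)), Mul(-1, 45133))) = Mul(Add(-8935, 7855), Add(Add(148, Mul(-1, 13075)), Mul(-1, 45133))) = Mul(-1080, Add(Add(148, -13075), -45133)) = Mul(-1080, Add(-12927, -45133)) = Mul(-1080, -58060) = 62704800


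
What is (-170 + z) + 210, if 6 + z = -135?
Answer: -101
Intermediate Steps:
z = -141 (z = -6 - 135 = -141)
(-170 + z) + 210 = (-170 - 141) + 210 = -311 + 210 = -101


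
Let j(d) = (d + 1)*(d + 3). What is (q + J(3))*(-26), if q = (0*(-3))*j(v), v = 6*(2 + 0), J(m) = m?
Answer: -78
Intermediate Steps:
v = 12 (v = 6*2 = 12)
j(d) = (1 + d)*(3 + d)
q = 0 (q = (0*(-3))*(3 + 12² + 4*12) = 0*(3 + 144 + 48) = 0*195 = 0)
(q + J(3))*(-26) = (0 + 3)*(-26) = 3*(-26) = -78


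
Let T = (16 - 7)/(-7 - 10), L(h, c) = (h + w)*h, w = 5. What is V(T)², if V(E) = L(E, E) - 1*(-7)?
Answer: 1792921/83521 ≈ 21.467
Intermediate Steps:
L(h, c) = h*(5 + h) (L(h, c) = (h + 5)*h = (5 + h)*h = h*(5 + h))
T = -9/17 (T = 9/(-17) = 9*(-1/17) = -9/17 ≈ -0.52941)
V(E) = 7 + E*(5 + E) (V(E) = E*(5 + E) - 1*(-7) = E*(5 + E) + 7 = 7 + E*(5 + E))
V(T)² = (7 - 9*(5 - 9/17)/17)² = (7 - 9/17*76/17)² = (7 - 684/289)² = (1339/289)² = 1792921/83521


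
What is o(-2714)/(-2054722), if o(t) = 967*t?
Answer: 1312219/1027361 ≈ 1.2773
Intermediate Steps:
o(-2714)/(-2054722) = (967*(-2714))/(-2054722) = -2624438*(-1/2054722) = 1312219/1027361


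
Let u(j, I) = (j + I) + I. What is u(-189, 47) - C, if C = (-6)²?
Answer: -131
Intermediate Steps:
C = 36
u(j, I) = j + 2*I (u(j, I) = (I + j) + I = j + 2*I)
u(-189, 47) - C = (-189 + 2*47) - 1*36 = (-189 + 94) - 36 = -95 - 36 = -131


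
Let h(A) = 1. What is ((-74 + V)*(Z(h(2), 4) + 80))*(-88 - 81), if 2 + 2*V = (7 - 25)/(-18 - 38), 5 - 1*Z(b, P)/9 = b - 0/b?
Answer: 20540091/14 ≈ 1.4672e+6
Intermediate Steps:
Z(b, P) = 45 - 9*b (Z(b, P) = 45 - 9*(b - 0/b) = 45 - 9*(b - 1*0) = 45 - 9*(b + 0) = 45 - 9*b)
V = -47/56 (V = -1 + ((7 - 25)/(-18 - 38))/2 = -1 + (-18/(-56))/2 = -1 + (-18*(-1/56))/2 = -1 + (1/2)*(9/28) = -1 + 9/56 = -47/56 ≈ -0.83929)
((-74 + V)*(Z(h(2), 4) + 80))*(-88 - 81) = ((-74 - 47/56)*((45 - 9*1) + 80))*(-88 - 81) = -4191*((45 - 9) + 80)/56*(-169) = -4191*(36 + 80)/56*(-169) = -4191/56*116*(-169) = -121539/14*(-169) = 20540091/14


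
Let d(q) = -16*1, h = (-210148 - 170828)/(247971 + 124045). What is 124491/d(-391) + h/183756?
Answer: -44324094742181/5696681008 ≈ -7780.7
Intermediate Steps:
h = -23811/23251 (h = -380976/372016 = -380976*1/372016 = -23811/23251 ≈ -1.0241)
d(q) = -16
124491/d(-391) + h/183756 = 124491/(-16) - 23811/23251/183756 = 124491*(-1/16) - 23811/23251*1/183756 = -124491/16 - 7937/1424170252 = -44324094742181/5696681008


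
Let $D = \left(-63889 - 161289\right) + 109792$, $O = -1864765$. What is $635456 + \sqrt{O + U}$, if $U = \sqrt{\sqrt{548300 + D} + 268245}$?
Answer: $635456 + \sqrt{-1864765 + \sqrt{268245 + \sqrt{432914}}} \approx 6.3546 \cdot 10^{5} + 1365.4 i$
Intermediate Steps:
$D = -115386$ ($D = -225178 + 109792 = -115386$)
$U = \sqrt{268245 + \sqrt{432914}}$ ($U = \sqrt{\sqrt{548300 - 115386} + 268245} = \sqrt{\sqrt{432914} + 268245} = \sqrt{268245 + \sqrt{432914}} \approx 518.56$)
$635456 + \sqrt{O + U} = 635456 + \sqrt{-1864765 + \sqrt{268245 + \sqrt{432914}}}$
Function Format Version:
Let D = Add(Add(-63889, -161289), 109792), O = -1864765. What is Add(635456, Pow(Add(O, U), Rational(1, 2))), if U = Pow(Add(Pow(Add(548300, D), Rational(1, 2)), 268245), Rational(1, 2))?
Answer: Add(635456, Pow(Add(-1864765, Pow(Add(268245, Pow(432914, Rational(1, 2))), Rational(1, 2))), Rational(1, 2))) ≈ Add(6.3546e+5, Mul(1365.4, I))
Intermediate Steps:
D = -115386 (D = Add(-225178, 109792) = -115386)
U = Pow(Add(268245, Pow(432914, Rational(1, 2))), Rational(1, 2)) (U = Pow(Add(Pow(Add(548300, -115386), Rational(1, 2)), 268245), Rational(1, 2)) = Pow(Add(Pow(432914, Rational(1, 2)), 268245), Rational(1, 2)) = Pow(Add(268245, Pow(432914, Rational(1, 2))), Rational(1, 2)) ≈ 518.56)
Add(635456, Pow(Add(O, U), Rational(1, 2))) = Add(635456, Pow(Add(-1864765, Pow(Add(268245, Pow(432914, Rational(1, 2))), Rational(1, 2))), Rational(1, 2)))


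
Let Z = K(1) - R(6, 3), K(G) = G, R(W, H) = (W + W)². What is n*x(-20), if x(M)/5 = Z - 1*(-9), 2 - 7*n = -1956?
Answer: -1311860/7 ≈ -1.8741e+5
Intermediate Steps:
n = 1958/7 (n = 2/7 - ⅐*(-1956) = 2/7 + 1956/7 = 1958/7 ≈ 279.71)
R(W, H) = 4*W² (R(W, H) = (2*W)² = 4*W²)
Z = -143 (Z = 1 - 4*6² = 1 - 4*36 = 1 - 1*144 = 1 - 144 = -143)
x(M) = -670 (x(M) = 5*(-143 - 1*(-9)) = 5*(-143 + 9) = 5*(-134) = -670)
n*x(-20) = (1958/7)*(-670) = -1311860/7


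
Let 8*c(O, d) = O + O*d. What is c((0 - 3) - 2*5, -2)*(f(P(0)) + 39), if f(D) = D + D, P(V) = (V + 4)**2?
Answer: 923/8 ≈ 115.38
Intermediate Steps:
P(V) = (4 + V)**2
f(D) = 2*D
c(O, d) = O/8 + O*d/8 (c(O, d) = (O + O*d)/8 = O/8 + O*d/8)
c((0 - 3) - 2*5, -2)*(f(P(0)) + 39) = (((0 - 3) - 2*5)*(1 - 2)/8)*(2*(4 + 0)**2 + 39) = ((1/8)*(-3 - 10)*(-1))*(2*4**2 + 39) = ((1/8)*(-13)*(-1))*(2*16 + 39) = 13*(32 + 39)/8 = (13/8)*71 = 923/8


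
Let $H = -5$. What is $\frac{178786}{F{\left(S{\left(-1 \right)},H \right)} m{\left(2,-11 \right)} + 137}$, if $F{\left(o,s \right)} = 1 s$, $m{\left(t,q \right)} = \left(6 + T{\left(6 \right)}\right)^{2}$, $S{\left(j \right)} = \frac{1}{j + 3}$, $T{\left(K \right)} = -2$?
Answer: $\frac{178786}{57} \approx 3136.6$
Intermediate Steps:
$S{\left(j \right)} = \frac{1}{3 + j}$
$m{\left(t,q \right)} = 16$ ($m{\left(t,q \right)} = \left(6 - 2\right)^{2} = 4^{2} = 16$)
$F{\left(o,s \right)} = s$
$\frac{178786}{F{\left(S{\left(-1 \right)},H \right)} m{\left(2,-11 \right)} + 137} = \frac{178786}{\left(-5\right) 16 + 137} = \frac{178786}{-80 + 137} = \frac{178786}{57}$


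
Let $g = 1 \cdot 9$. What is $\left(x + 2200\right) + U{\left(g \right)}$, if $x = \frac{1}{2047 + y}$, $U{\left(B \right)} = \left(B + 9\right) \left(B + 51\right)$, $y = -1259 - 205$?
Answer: $\frac{1912241}{583} \approx 3280.0$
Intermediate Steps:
$g = 9$
$y = -1464$ ($y = -1259 - 205 = -1464$)
$U{\left(B \right)} = \left(9 + B\right) \left(51 + B\right)$
$x = \frac{1}{583}$ ($x = \frac{1}{2047 - 1464} = \frac{1}{583} \approx 0.0017153$)
$\left(x + 2200\right) + U{\left(g \right)} = \left(\frac{1}{583} + 2200\right) + \left(459 + 9^{2} + 60 \cdot 9\right) = \frac{1282601}{583} + \left(459 + 81 + 540\right) = \frac{1282601}{583} + 1080 = \frac{1912241}{583}$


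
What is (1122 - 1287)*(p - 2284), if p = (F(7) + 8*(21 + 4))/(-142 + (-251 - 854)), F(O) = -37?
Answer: 469971315/1247 ≈ 3.7688e+5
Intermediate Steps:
p = -163/1247 (p = (-37 + 8*(21 + 4))/(-142 + (-251 - 854)) = (-37 + 8*25)/(-142 - 1105) = (-37 + 200)/(-1247) = 163*(-1/1247) = -163/1247 ≈ -0.13071)
(1122 - 1287)*(p - 2284) = (1122 - 1287)*(-163/1247 - 2284) = -165*(-2848311/1247) = 469971315/1247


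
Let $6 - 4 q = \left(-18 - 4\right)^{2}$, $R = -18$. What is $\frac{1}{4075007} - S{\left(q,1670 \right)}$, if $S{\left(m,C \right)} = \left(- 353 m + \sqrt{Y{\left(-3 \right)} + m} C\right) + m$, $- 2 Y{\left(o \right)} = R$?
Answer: $- \frac{171411094447}{4075007} - 835 i \sqrt{442} \approx -42064.0 - 17555.0 i$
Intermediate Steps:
$Y{\left(o \right)} = 9$ ($Y{\left(o \right)} = \left(- \frac{1}{2}\right) \left(-18\right) = 9$)
$q = - \frac{239}{2}$ ($q = \frac{3}{2} - \frac{\left(-18 - 4\right)^{2}}{4} = \frac{3}{2} - \frac{\left(-22\right)^{2}}{4} = \frac{3}{2} - 121 = - \frac{239}{2} \approx -119.5$)
$S{\left(m,C \right)} = - 352 m + C \sqrt{9 + m}$ ($S{\left(m,C \right)} = \left(- 353 m + \sqrt{9 + m} C\right) + m = \left(- 353 m + C \sqrt{9 + m}\right) + m = - 352 m + C \sqrt{9 + m}$)
$\frac{1}{4075007} - S{\left(q,1670 \right)} = \frac{1}{4075007} - \left(\left(-352\right) \left(- \frac{239}{2}\right) + 1670 \sqrt{9 - \frac{239}{2}}\right) = \frac{1}{4075007} - \left(42064 + 1670 \sqrt{- \frac{221}{2}}\right) = \frac{1}{4075007} - \left(42064 + 1670 \frac{i \sqrt{442}}{2}\right) = \frac{1}{4075007} - \left(42064 + 835 i \sqrt{442}\right) = - \frac{171411094447}{4075007} - 835 i \sqrt{442}$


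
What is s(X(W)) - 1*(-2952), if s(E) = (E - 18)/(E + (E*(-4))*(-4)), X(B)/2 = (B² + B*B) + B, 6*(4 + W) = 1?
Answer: 11542469/3910 ≈ 2952.0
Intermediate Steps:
W = -23/6 (W = -4 + (⅙)*1 = -4 + ⅙ = -23/6 ≈ -3.8333)
X(B) = 2*B + 4*B² (X(B) = 2*((B² + B*B) + B) = 2*((B² + B²) + B) = 2*(2*B² + B) = 2*(B + 2*B²) = 2*B + 4*B²)
s(E) = (-18 + E)/(17*E) (s(E) = (-18 + E)/(E - 4*E*(-4)) = (-18 + E)/(E + 16*E) = (-18 + E)/((17*E)) = (-18 + E)*(1/(17*E)) = (-18 + E)/(17*E))
s(X(W)) - 1*(-2952) = (-18 + 2*(-23/6)*(1 + 2*(-23/6)))/(17*((2*(-23/6)*(1 + 2*(-23/6))))) - 1*(-2952) = (-18 + 2*(-23/6)*(1 - 23/3))/(17*((2*(-23/6)*(1 - 23/3)))) + 2952 = (-18 + 2*(-23/6)*(-20/3))/(17*((2*(-23/6)*(-20/3)))) + 2952 = (-18 + 460/9)/(17*(460/9)) + 2952 = (1/17)*(9/460)*(298/9) + 2952 = 149/3910 + 2952 = 11542469/3910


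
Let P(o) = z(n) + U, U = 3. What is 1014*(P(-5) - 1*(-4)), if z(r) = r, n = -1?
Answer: 6084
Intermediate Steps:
P(o) = 2 (P(o) = -1 + 3 = 2)
1014*(P(-5) - 1*(-4)) = 1014*(2 - 1*(-4)) = 1014*(2 + 4) = 1014*6 = 6084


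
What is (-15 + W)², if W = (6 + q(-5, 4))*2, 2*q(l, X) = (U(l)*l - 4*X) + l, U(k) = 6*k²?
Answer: 599076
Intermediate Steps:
q(l, X) = l/2 - 2*X + 3*l³ (q(l, X) = (((6*l²)*l - 4*X) + l)/2 = ((6*l³ - 4*X) + l)/2 = ((-4*X + 6*l³) + l)/2 = (l - 4*X + 6*l³)/2 = l/2 - 2*X + 3*l³)
W = -759 (W = (6 + ((½)*(-5) - 2*4 + 3*(-5)³))*2 = (6 + (-5/2 - 8 + 3*(-125)))*2 = (6 + (-5/2 - 8 - 375))*2 = (6 - 771/2)*2 = -759/2*2 = -759)
(-15 + W)² = (-15 - 759)² = (-774)² = 599076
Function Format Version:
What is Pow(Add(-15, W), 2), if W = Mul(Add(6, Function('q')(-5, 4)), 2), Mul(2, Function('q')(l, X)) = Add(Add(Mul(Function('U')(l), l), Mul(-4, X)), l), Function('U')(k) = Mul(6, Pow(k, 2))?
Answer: 599076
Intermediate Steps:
Function('q')(l, X) = Add(Mul(Rational(1, 2), l), Mul(-2, X), Mul(3, Pow(l, 3))) (Function('q')(l, X) = Mul(Rational(1, 2), Add(Add(Mul(Mul(6, Pow(l, 2)), l), Mul(-4, X)), l)) = Mul(Rational(1, 2), Add(Add(Mul(6, Pow(l, 3)), Mul(-4, X)), l)) = Mul(Rational(1, 2), Add(Add(Mul(-4, X), Mul(6, Pow(l, 3))), l)) = Mul(Rational(1, 2), Add(l, Mul(-4, X), Mul(6, Pow(l, 3)))) = Add(Mul(Rational(1, 2), l), Mul(-2, X), Mul(3, Pow(l, 3))))
W = -759 (W = Mul(Add(6, Add(Mul(Rational(1, 2), -5), Mul(-2, 4), Mul(3, Pow(-5, 3)))), 2) = Mul(Add(6, Add(Rational(-5, 2), -8, Mul(3, -125))), 2) = Mul(Add(6, Add(Rational(-5, 2), -8, -375)), 2) = Mul(Add(6, Rational(-771, 2)), 2) = Mul(Rational(-759, 2), 2) = -759)
Pow(Add(-15, W), 2) = Pow(Add(-15, -759), 2) = Pow(-774, 2) = 599076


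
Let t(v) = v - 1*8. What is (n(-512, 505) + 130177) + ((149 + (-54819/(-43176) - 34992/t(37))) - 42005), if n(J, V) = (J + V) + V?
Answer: 36567133445/417368 ≈ 87614.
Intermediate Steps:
t(v) = -8 + v (t(v) = v - 8 = -8 + v)
n(J, V) = J + 2*V
(n(-512, 505) + 130177) + ((149 + (-54819/(-43176) - 34992/t(37))) - 42005) = ((-512 + 2*505) + 130177) + ((149 + (-54819/(-43176) - 34992/(-8 + 37))) - 42005) = ((-512 + 1010) + 130177) + ((149 + (-54819*(-1/43176) - 34992/29)) - 42005) = (498 + 130177) + ((149 + (18273/14392 - 34992*1/29)) - 42005) = 130675 + ((149 + (18273/14392 - 34992/29)) - 42005) = 130675 + ((149 - 503074947/417368) - 42005) = 130675 + (-440887115/417368 - 42005) = 130675 - 17972429955/417368 = 36567133445/417368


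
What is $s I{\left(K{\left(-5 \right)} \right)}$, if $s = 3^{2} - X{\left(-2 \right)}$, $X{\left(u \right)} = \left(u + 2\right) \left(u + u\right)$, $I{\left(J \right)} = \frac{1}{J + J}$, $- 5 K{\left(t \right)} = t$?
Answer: $\frac{9}{2} \approx 4.5$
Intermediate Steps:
$K{\left(t \right)} = - \frac{t}{5}$
$I{\left(J \right)} = \frac{1}{2 J}$
$X{\left(u \right)} = 2 u \left(2 + u\right)$ ($X{\left(u \right)} = \left(2 + u\right) 2 u = 2 u \left(2 + u\right)$)
$s = 9$ ($s = 3^{2} - 2 \left(-2\right) \left(2 - 2\right) = 9 - 2 \left(-2\right) 0 = 9 - 0 = 9 + 0 = 9$)
$s I{\left(K{\left(-5 \right)} \right)} = 9 \frac{1}{2 \left(\left(- \frac{1}{5}\right) \left(-5\right)\right)} = 9 \frac{1}{2 \cdot 1} = 9 \cdot \frac{1}{2} \cdot 1 = 9 \cdot \frac{1}{2} = \frac{9}{2}$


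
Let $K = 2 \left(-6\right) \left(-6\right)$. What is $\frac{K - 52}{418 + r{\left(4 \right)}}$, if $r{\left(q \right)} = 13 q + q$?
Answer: $\frac{10}{237} \approx 0.042194$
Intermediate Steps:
$K = 72$ ($K = \left(-12\right) \left(-6\right) = 72$)
$r{\left(q \right)} = 14 q$
$\frac{K - 52}{418 + r{\left(4 \right)}} = \frac{72 - 52}{418 + 14 \cdot 4} = \frac{20}{418 + 56} = \frac{20}{474} = 20 \cdot \frac{1}{474} = \frac{10}{237}$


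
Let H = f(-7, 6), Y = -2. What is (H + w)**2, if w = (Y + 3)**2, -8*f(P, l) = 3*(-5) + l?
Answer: 289/64 ≈ 4.5156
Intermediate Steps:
f(P, l) = 15/8 - l/8 (f(P, l) = -(3*(-5) + l)/8 = -(-15 + l)/8 = 15/8 - l/8)
H = 9/8 (H = 15/8 - 1/8*6 = 15/8 - 3/4 = 9/8 ≈ 1.1250)
w = 1 (w = (-2 + 3)**2 = 1**2 = 1)
(H + w)**2 = (9/8 + 1)**2 = (17/8)**2 = 289/64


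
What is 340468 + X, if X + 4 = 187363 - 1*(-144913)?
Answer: 672740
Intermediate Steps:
X = 332272 (X = -4 + (187363 - 1*(-144913)) = -4 + (187363 + 144913) = -4 + 332276 = 332272)
340468 + X = 340468 + 332272 = 672740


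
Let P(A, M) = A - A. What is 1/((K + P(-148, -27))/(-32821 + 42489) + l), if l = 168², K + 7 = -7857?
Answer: 2417/68215442 ≈ 3.5432e-5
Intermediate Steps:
K = -7864 (K = -7 - 7857 = -7864)
P(A, M) = 0
l = 28224
1/((K + P(-148, -27))/(-32821 + 42489) + l) = 1/((-7864 + 0)/(-32821 + 42489) + 28224) = 1/(-7864/9668 + 28224) = 1/(-7864*1/9668 + 28224) = 1/(-1966/2417 + 28224) = 1/(68215442/2417) = 2417/68215442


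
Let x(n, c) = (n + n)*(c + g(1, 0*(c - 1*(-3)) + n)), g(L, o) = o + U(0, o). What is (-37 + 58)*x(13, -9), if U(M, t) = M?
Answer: 2184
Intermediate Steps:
g(L, o) = o (g(L, o) = o + 0 = o)
x(n, c) = 2*n*(c + n) (x(n, c) = (n + n)*(c + (0*(c - 1*(-3)) + n)) = (2*n)*(c + (0*(c + 3) + n)) = (2*n)*(c + (0*(3 + c) + n)) = (2*n)*(c + (0 + n)) = (2*n)*(c + n) = 2*n*(c + n))
(-37 + 58)*x(13, -9) = (-37 + 58)*(2*13*(-9 + 13)) = 21*(2*13*4) = 21*104 = 2184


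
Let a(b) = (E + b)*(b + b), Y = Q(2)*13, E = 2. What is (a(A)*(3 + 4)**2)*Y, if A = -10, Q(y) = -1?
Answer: -101920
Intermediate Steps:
Y = -13 (Y = -1*13 = -13)
a(b) = 2*b*(2 + b) (a(b) = (2 + b)*(b + b) = (2 + b)*(2*b) = 2*b*(2 + b))
(a(A)*(3 + 4)**2)*Y = ((2*(-10)*(2 - 10))*(3 + 4)**2)*(-13) = ((2*(-10)*(-8))*7**2)*(-13) = (160*49)*(-13) = 7840*(-13) = -101920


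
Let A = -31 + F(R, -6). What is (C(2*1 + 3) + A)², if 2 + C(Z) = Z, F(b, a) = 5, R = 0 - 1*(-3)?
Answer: 529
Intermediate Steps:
R = 3 (R = 0 + 3 = 3)
C(Z) = -2 + Z
A = -26 (A = -31 + 5 = -26)
(C(2*1 + 3) + A)² = ((-2 + (2*1 + 3)) - 26)² = ((-2 + (2 + 3)) - 26)² = ((-2 + 5) - 26)² = (3 - 26)² = (-23)² = 529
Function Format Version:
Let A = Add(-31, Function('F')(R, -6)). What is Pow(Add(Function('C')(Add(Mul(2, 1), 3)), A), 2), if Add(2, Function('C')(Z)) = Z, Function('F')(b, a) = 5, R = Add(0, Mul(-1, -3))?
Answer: 529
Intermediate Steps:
R = 3 (R = Add(0, 3) = 3)
Function('C')(Z) = Add(-2, Z)
A = -26 (A = Add(-31, 5) = -26)
Pow(Add(Function('C')(Add(Mul(2, 1), 3)), A), 2) = Pow(Add(Add(-2, Add(Mul(2, 1), 3)), -26), 2) = Pow(Add(Add(-2, Add(2, 3)), -26), 2) = Pow(Add(Add(-2, 5), -26), 2) = Pow(Add(3, -26), 2) = Pow(-23, 2) = 529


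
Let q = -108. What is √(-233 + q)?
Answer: I*√341 ≈ 18.466*I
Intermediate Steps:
√(-233 + q) = √(-233 - 108) = √(-341) = I*√341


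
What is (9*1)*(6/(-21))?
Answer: -18/7 ≈ -2.5714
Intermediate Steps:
(9*1)*(6/(-21)) = 9*(6*(-1/21)) = 9*(-2/7) = -18/7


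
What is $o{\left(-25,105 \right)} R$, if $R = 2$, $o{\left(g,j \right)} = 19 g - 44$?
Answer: $-1038$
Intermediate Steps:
$o{\left(g,j \right)} = -44 + 19 g$
$o{\left(-25,105 \right)} R = \left(-44 + 19 \left(-25\right)\right) 2 = \left(-44 - 475\right) 2 = \left(-519\right) 2 = -1038$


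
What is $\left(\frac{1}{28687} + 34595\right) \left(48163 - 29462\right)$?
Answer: $\frac{18559372950966}{28687} \approx 6.4696 \cdot 10^{8}$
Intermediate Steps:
$\left(\frac{1}{28687} + 34595\right) \left(48163 - 29462\right) = \left(\frac{1}{28687} + 34595\right) 18701 = \frac{992426766}{28687} \cdot 18701 = \frac{18559372950966}{28687}$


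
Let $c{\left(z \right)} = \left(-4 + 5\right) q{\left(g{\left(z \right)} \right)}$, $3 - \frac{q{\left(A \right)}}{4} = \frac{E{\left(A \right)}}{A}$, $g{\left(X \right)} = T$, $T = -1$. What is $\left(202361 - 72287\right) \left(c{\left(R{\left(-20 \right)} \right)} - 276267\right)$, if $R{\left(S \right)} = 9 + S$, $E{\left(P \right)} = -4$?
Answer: $-35935674054$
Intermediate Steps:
$g{\left(X \right)} = -1$
$q{\left(A \right)} = 12 + \frac{16}{A}$ ($q{\left(A \right)} = 12 - 4 \left(- \frac{4}{A}\right) = 12 + \frac{16}{A}$)
$c{\left(z \right)} = -4$ ($c{\left(z \right)} = \left(-4 + 5\right) \left(12 + \frac{16}{-1}\right) = 1 \left(12 + 16 \left(-1\right)\right) = 1 \left(12 - 16\right) = 1 \left(-4\right) = -4$)
$\left(202361 - 72287\right) \left(c{\left(R{\left(-20 \right)} \right)} - 276267\right) = \left(202361 - 72287\right) \left(-4 - 276267\right) = 130074 \left(-276271\right) = -35935674054$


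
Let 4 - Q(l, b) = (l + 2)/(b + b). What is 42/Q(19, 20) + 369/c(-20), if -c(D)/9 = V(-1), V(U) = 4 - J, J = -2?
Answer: 4381/834 ≈ 5.2530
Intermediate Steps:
V(U) = 6 (V(U) = 4 - 1*(-2) = 4 + 2 = 6)
c(D) = -54 (c(D) = -9*6 = -54)
Q(l, b) = 4 - (2 + l)/(2*b) (Q(l, b) = 4 - (l + 2)/(b + b) = 4 - (2 + l)/(2*b))
42/Q(19, 20) + 369/c(-20) = 42/(((½)*(-2 - 1*19 + 8*20)/20)) + 369/(-54) = 42/(((½)*(1/20)*(-2 - 19 + 160))) + 369*(-1/54) = 42/(((½)*(1/20)*139)) - 41/6 = 42/(139/40) - 41/6 = 42*(40/139) - 41/6 = 1680/139 - 41/6 = 4381/834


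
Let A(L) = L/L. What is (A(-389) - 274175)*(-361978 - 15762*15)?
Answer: 164067914992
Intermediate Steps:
A(L) = 1
(A(-389) - 274175)*(-361978 - 15762*15) = (1 - 274175)*(-361978 - 15762*15) = -274174*(-361978 - 236430) = -274174*(-598408) = 164067914992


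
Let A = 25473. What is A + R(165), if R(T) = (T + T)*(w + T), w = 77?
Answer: 105333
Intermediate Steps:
R(T) = 2*T*(77 + T) (R(T) = (T + T)*(77 + T) = (2*T)*(77 + T) = 2*T*(77 + T))
A + R(165) = 25473 + 2*165*(77 + 165) = 25473 + 2*165*242 = 25473 + 79860 = 105333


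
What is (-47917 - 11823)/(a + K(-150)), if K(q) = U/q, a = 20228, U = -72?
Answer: -373375/126428 ≈ -2.9533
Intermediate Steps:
K(q) = -72/q
(-47917 - 11823)/(a + K(-150)) = (-47917 - 11823)/(20228 - 72/(-150)) = -59740/(20228 - 72*(-1/150)) = -59740/(20228 + 12/25) = -59740/505712/25 = -59740*25/505712 = -373375/126428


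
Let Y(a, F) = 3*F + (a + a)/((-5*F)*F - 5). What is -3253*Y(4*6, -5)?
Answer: 3249747/65 ≈ 49996.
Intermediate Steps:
Y(a, F) = 3*F + 2*a/(-5 - 5*F²) (Y(a, F) = 3*F + (2*a)/(-5*F² - 5) = 3*F + (2*a)/(-5 - 5*F²) = 3*F + 2*a/(-5 - 5*F²))
-3253*Y(4*6, -5) = -3253*(-8*6 + 15*(-5) + 15*(-5)³)/(5*(1 + (-5)²)) = -3253*(-2*24 - 75 + 15*(-125))/(5*(1 + 25)) = -3253*(-48 - 75 - 1875)/(5*26) = -3253*(-1998)/(5*26) = -3253*(-999/65) = 3249747/65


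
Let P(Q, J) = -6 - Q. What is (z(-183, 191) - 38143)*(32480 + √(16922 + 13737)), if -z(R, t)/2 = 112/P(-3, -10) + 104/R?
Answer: -75421775520/61 - 2322099*√30659/61 ≈ -1.2431e+9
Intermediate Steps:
z(R, t) = 224/3 - 208/R (z(R, t) = -2*(112/(-6 - 1*(-3)) + 104/R) = -2*(112/(-6 + 3) + 104/R) = -2*(112/(-3) + 104/R) = -2*(112*(-⅓) + 104/R) = -2*(-112/3 + 104/R) = 224/3 - 208/R)
(z(-183, 191) - 38143)*(32480 + √(16922 + 13737)) = ((224/3 - 208/(-183)) - 38143)*(32480 + √(16922 + 13737)) = ((224/3 - 208*(-1/183)) - 38143)*(32480 + √30659) = ((224/3 + 208/183) - 38143)*(32480 + √30659) = (4624/61 - 38143)*(32480 + √30659) = -2322099*(32480 + √30659)/61 = -75421775520/61 - 2322099*√30659/61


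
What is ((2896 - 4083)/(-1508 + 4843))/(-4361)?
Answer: 1187/14543935 ≈ 8.1615e-5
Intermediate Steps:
((2896 - 4083)/(-1508 + 4843))/(-4361) = -1187/3335*(-1/4361) = 1187/14543935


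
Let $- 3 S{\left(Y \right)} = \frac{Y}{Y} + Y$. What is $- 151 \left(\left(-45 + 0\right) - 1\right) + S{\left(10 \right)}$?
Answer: $\frac{20827}{3} \approx 6942.3$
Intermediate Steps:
$S{\left(Y \right)} = - \frac{1}{3} - \frac{Y}{3}$ ($S{\left(Y \right)} = - \frac{\frac{Y}{Y} + Y}{3} = - \frac{1 + Y}{3} = - \frac{1}{3} - \frac{Y}{3}$)
$- 151 \left(\left(-45 + 0\right) - 1\right) + S{\left(10 \right)} = - 151 \left(\left(-45 + 0\right) - 1\right) - \frac{11}{3} = - 151 \left(-45 - 1\right) - \frac{11}{3} = \left(-151\right) \left(-46\right) - \frac{11}{3} = 6946 - \frac{11}{3} = \frac{20827}{3}$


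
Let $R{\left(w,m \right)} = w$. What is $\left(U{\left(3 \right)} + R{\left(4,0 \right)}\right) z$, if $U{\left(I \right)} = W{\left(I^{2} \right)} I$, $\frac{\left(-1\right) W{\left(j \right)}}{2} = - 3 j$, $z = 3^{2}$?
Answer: $1494$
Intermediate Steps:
$z = 9$
$W{\left(j \right)} = 6 j$ ($W{\left(j \right)} = - 2 \left(- 3 j\right) = 6 j$)
$U{\left(I \right)} = 6 I^{3}$ ($U{\left(I \right)} = 6 I^{2} I = 6 I^{3}$)
$\left(U{\left(3 \right)} + R{\left(4,0 \right)}\right) z = \left(6 \cdot 3^{3} + 4\right) 9 = \left(6 \cdot 27 + 4\right) 9 = \left(162 + 4\right) 9 = 166 \cdot 9 = 1494$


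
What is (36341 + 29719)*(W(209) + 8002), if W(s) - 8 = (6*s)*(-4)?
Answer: 197783640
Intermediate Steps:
W(s) = 8 - 24*s (W(s) = 8 + (6*s)*(-4) = 8 - 24*s)
(36341 + 29719)*(W(209) + 8002) = (36341 + 29719)*((8 - 24*209) + 8002) = 66060*((8 - 5016) + 8002) = 66060*(-5008 + 8002) = 66060*2994 = 197783640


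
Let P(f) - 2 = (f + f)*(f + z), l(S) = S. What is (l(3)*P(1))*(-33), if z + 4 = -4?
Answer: 1188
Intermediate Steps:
z = -8 (z = -4 - 4 = -8)
P(f) = 2 + 2*f*(-8 + f) (P(f) = 2 + (f + f)*(f - 8) = 2 + (2*f)*(-8 + f) = 2 + 2*f*(-8 + f))
(l(3)*P(1))*(-33) = (3*(2 - 16*1 + 2*1**2))*(-33) = (3*(2 - 16 + 2*1))*(-33) = (3*(2 - 16 + 2))*(-33) = (3*(-12))*(-33) = -36*(-33) = 1188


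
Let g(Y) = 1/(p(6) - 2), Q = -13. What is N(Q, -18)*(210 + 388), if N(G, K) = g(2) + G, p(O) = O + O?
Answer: -38571/5 ≈ -7714.2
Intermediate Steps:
p(O) = 2*O
g(Y) = ⅒ (g(Y) = 1/(2*6 - 2) = 1/(12 - 2) = 1/10 = ⅒)
N(G, K) = ⅒ + G
N(Q, -18)*(210 + 388) = (⅒ - 13)*(210 + 388) = -129/10*598 = -38571/5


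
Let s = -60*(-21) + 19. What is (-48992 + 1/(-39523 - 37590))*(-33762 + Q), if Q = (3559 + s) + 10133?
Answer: 70990896542727/77113 ≈ 9.2061e+8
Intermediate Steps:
s = 1279 (s = 1260 + 19 = 1279)
Q = 14971 (Q = (3559 + 1279) + 10133 = 4838 + 10133 = 14971)
(-48992 + 1/(-39523 - 37590))*(-33762 + Q) = (-48992 + 1/(-39523 - 37590))*(-33762 + 14971) = (-48992 + 1/(-77113))*(-18791) = (-48992 - 1/77113)*(-18791) = -3777920097/77113*(-18791) = 70990896542727/77113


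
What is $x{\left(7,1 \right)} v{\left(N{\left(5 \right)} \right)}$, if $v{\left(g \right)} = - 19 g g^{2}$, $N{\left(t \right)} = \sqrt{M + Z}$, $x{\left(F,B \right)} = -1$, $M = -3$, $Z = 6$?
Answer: $57 \sqrt{3} \approx 98.727$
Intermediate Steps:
$N{\left(t \right)} = \sqrt{3}$ ($N{\left(t \right)} = \sqrt{-3 + 6} = \sqrt{3}$)
$v{\left(g \right)} = - 19 g^{3}$
$x{\left(7,1 \right)} v{\left(N{\left(5 \right)} \right)} = - \left(-19\right) \left(\sqrt{3}\right)^{3} = - \left(-19\right) 3 \sqrt{3} = - \left(-57\right) \sqrt{3} = 57 \sqrt{3}$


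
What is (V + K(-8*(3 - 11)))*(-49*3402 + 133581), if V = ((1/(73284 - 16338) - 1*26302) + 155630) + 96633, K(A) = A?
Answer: -142085393727389/18982 ≈ -7.4853e+9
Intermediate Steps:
V = 12867575107/56946 (V = ((1/56946 - 26302) + 155630) + 96633 = (-1497793691/56946 + 155630) + 96633 = 7364712289/56946 + 96633 = 12867575107/56946 ≈ 2.2596e+5)
(V + K(-8*(3 - 11)))*(-49*3402 + 133581) = (12867575107/56946 - 8*(3 - 11))*(-49*3402 + 133581) = (12867575107/56946 - 8*(-8))*(-166698 + 133581) = (12867575107/56946 + 64)*(-33117) = (12871219651/56946)*(-33117) = -142085393727389/18982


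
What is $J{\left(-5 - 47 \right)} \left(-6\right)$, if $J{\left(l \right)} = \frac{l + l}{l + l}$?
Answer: $-6$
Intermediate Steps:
$J{\left(l \right)} = 1$ ($J{\left(l \right)} = \frac{2 l}{2 l} = 2 l \frac{1}{2 l} = 1$)
$J{\left(-5 - 47 \right)} \left(-6\right) = 1 \left(-6\right) = -6$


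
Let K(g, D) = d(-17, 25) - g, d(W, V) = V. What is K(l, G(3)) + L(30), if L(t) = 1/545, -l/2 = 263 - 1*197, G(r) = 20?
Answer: 85566/545 ≈ 157.00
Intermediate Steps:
l = -132 (l = -2*(263 - 1*197) = -2*(263 - 197) = -2*66 = -132)
K(g, D) = 25 - g
L(t) = 1/545
K(l, G(3)) + L(30) = (25 - 1*(-132)) + 1/545 = (25 + 132) + 1/545 = 157 + 1/545 = 85566/545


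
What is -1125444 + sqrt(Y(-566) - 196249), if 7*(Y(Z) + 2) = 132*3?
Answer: -1125444 + I*sqrt(9613527)/7 ≈ -1.1254e+6 + 442.94*I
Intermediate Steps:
Y(Z) = 382/7 (Y(Z) = -2 + (132*3)/7 = -2 + (1/7)*396 = -2 + 396/7 = 382/7)
-1125444 + sqrt(Y(-566) - 196249) = -1125444 + sqrt(382/7 - 196249) = -1125444 + sqrt(-1373361/7) = -1125444 + I*sqrt(9613527)/7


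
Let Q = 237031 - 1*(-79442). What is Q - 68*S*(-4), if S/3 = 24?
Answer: 336057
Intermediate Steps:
S = 72 (S = 3*24 = 72)
Q = 316473 (Q = 237031 + 79442 = 316473)
Q - 68*S*(-4) = 316473 - 68*72*(-4) = 316473 - 4896*(-4) = 316473 + 19584 = 336057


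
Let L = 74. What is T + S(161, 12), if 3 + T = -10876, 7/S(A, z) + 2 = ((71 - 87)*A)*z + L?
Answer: -335508367/30840 ≈ -10879.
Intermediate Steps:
S(A, z) = 7/(72 - 16*A*z) (S(A, z) = 7/(-2 + (((71 - 87)*A)*z + 74)) = 7/(-2 + ((-16*A)*z + 74)) = 7/(-2 + (-16*A*z + 74)) = 7/(-2 + (74 - 16*A*z)) = 7/(72 - 16*A*z))
T = -10879 (T = -3 - 10876 = -10879)
T + S(161, 12) = -10879 - 7/(-72 + 16*161*12) = -10879 - 7/(-72 + 30912) = -10879 - 7/30840 = -335508367/30840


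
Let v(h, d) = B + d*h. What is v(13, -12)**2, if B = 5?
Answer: 22801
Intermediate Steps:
v(h, d) = 5 + d*h
v(13, -12)**2 = (5 - 12*13)**2 = (5 - 156)**2 = (-151)**2 = 22801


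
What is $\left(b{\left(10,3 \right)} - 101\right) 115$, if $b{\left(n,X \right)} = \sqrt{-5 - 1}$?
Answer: $-11615 + 115 i \sqrt{6} \approx -11615.0 + 281.69 i$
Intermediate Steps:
$b{\left(n,X \right)} = i \sqrt{6}$ ($b{\left(n,X \right)} = \sqrt{-6} = i \sqrt{6}$)
$\left(b{\left(10,3 \right)} - 101\right) 115 = \left(i \sqrt{6} - 101\right) 115 = \left(-101 + i \sqrt{6}\right) 115 = -11615 + 115 i \sqrt{6}$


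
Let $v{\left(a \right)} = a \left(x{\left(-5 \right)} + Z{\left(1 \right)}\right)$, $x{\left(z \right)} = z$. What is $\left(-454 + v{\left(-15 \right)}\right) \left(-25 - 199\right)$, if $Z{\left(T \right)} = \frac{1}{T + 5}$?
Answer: $85456$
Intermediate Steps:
$Z{\left(T \right)} = \frac{1}{5 + T}$
$v{\left(a \right)} = - \frac{29 a}{6}$ ($v{\left(a \right)} = a \left(-5 + \frac{1}{5 + 1}\right) = a \left(-5 + \frac{1}{6}\right) = a \left(- \frac{29}{6}\right) = - \frac{29 a}{6}$)
$\left(-454 + v{\left(-15 \right)}\right) \left(-25 - 199\right) = \left(-454 - - \frac{145}{2}\right) \left(-25 - 199\right) = \left(-454 + \frac{145}{2}\right) \left(-224\right) = \left(- \frac{763}{2}\right) \left(-224\right) = 85456$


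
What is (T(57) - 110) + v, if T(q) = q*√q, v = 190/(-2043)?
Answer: -224920/2043 + 57*√57 ≈ 320.25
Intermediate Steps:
v = -190/2043 (v = 190*(-1/2043) = -190/2043 ≈ -0.093001)
T(q) = q^(3/2)
(T(57) - 110) + v = (57^(3/2) - 110) - 190/2043 = (57*√57 - 110) - 190/2043 = (-110 + 57*√57) - 190/2043 = -224920/2043 + 57*√57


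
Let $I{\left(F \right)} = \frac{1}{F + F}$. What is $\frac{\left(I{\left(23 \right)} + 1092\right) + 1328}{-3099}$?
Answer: $- \frac{37107}{47518} \approx -0.7809$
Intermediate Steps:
$I{\left(F \right)} = \frac{1}{2 F}$
$\frac{\left(I{\left(23 \right)} + 1092\right) + 1328}{-3099} = \frac{\left(\frac{1}{2 \cdot 23} + 1092\right) + 1328}{-3099} = \left(\left(\frac{1}{2} \cdot \frac{1}{23} + 1092\right) + 1328\right) \left(- \frac{1}{3099}\right) = \left(\left(\frac{1}{46} + 1092\right) + 1328\right) \left(- \frac{1}{3099}\right) = \left(\frac{50233}{46} + 1328\right) \left(- \frac{1}{3099}\right) = \frac{111321}{46} \left(- \frac{1}{3099}\right) = - \frac{37107}{47518}$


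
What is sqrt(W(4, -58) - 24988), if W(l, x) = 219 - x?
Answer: I*sqrt(24711) ≈ 157.2*I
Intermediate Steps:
sqrt(W(4, -58) - 24988) = sqrt((219 - 1*(-58)) - 24988) = sqrt((219 + 58) - 24988) = sqrt(277 - 24988) = sqrt(-24711) = I*sqrt(24711)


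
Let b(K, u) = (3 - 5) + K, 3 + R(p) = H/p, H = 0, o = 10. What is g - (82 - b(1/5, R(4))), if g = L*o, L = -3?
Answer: -569/5 ≈ -113.80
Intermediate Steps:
R(p) = -3 (R(p) = -3 + 0/p = -3 + 0 = -3)
b(K, u) = -2 + K
g = -30 (g = -3*10 = -30)
g - (82 - b(1/5, R(4))) = -30 - (82 - (-2 + 1/5)) = -30 - (82 - (-2 + ⅕)) = -30 - (82 - 1*(-9/5)) = -30 - (82 + 9/5) = -30 - 1*419/5 = -30 - 419/5 = -569/5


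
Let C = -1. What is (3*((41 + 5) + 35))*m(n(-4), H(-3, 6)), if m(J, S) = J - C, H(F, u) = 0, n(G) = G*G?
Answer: 4131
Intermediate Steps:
n(G) = G²
m(J, S) = 1 + J (m(J, S) = J - 1*(-1) = J + 1 = 1 + J)
(3*((41 + 5) + 35))*m(n(-4), H(-3, 6)) = (3*((41 + 5) + 35))*(1 + (-4)²) = (3*(46 + 35))*(1 + 16) = (3*81)*17 = 243*17 = 4131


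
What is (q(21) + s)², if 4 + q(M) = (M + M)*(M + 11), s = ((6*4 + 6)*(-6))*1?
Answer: 1345600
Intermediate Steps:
s = -180 (s = ((24 + 6)*(-6))*1 = (30*(-6))*1 = -180*1 = -180)
q(M) = -4 + 2*M*(11 + M) (q(M) = -4 + (M + M)*(M + 11) = -4 + (2*M)*(11 + M) = -4 + 2*M*(11 + M))
(q(21) + s)² = ((-4 + 2*21² + 22*21) - 180)² = ((-4 + 2*441 + 462) - 180)² = ((-4 + 882 + 462) - 180)² = (1340 - 180)² = 1160² = 1345600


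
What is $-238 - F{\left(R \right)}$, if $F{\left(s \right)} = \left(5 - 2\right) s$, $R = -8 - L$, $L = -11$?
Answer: $-247$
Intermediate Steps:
$R = 3$ ($R = -8 - -11 = -8 + 11 = 3$)
$F{\left(s \right)} = 3 s$
$-238 - F{\left(R \right)} = -238 - 3 \cdot 3 = -238 - 9 = -247$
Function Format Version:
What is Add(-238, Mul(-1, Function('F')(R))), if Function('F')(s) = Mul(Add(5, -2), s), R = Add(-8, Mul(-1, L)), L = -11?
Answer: -247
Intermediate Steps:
R = 3 (R = Add(-8, Mul(-1, -11)) = Add(-8, 11) = 3)
Function('F')(s) = Mul(3, s)
Add(-238, Mul(-1, Function('F')(R))) = Add(-238, Mul(-1, Mul(3, 3))) = Add(-238, Mul(-1, 9)) = Add(-238, -9) = -247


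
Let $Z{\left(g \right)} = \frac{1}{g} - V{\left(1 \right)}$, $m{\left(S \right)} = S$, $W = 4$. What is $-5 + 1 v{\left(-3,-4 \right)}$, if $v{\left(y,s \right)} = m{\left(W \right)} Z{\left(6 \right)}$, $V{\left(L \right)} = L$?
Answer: $- \frac{25}{3} \approx -8.3333$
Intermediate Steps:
$Z{\left(g \right)} = -1 + \frac{1}{g}$ ($Z{\left(g \right)} = \frac{1}{g} - 1 = -1 + \frac{1}{g}$)
$v{\left(y,s \right)} = - \frac{10}{3}$ ($v{\left(y,s \right)} = 4 \frac{1 - 6}{6} = 4 \cdot \frac{1}{6} \left(-5\right) = 4 \left(- \frac{5}{6}\right) = - \frac{10}{3}$)
$-5 + 1 v{\left(-3,-4 \right)} = -5 + 1 \left(- \frac{10}{3}\right) = -5 - \frac{10}{3} = - \frac{25}{3}$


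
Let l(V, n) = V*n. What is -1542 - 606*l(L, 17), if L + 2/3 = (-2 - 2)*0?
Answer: 5326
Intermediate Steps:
L = -⅔ (L = -⅔ + (-2 - 2)*0 = -⅔ - 4*0 = -⅔ + 0 = -⅔ ≈ -0.66667)
-1542 - 606*l(L, 17) = -1542 - (-404)*17 = -1542 - 606*(-34/3) = -1542 + 6868 = 5326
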